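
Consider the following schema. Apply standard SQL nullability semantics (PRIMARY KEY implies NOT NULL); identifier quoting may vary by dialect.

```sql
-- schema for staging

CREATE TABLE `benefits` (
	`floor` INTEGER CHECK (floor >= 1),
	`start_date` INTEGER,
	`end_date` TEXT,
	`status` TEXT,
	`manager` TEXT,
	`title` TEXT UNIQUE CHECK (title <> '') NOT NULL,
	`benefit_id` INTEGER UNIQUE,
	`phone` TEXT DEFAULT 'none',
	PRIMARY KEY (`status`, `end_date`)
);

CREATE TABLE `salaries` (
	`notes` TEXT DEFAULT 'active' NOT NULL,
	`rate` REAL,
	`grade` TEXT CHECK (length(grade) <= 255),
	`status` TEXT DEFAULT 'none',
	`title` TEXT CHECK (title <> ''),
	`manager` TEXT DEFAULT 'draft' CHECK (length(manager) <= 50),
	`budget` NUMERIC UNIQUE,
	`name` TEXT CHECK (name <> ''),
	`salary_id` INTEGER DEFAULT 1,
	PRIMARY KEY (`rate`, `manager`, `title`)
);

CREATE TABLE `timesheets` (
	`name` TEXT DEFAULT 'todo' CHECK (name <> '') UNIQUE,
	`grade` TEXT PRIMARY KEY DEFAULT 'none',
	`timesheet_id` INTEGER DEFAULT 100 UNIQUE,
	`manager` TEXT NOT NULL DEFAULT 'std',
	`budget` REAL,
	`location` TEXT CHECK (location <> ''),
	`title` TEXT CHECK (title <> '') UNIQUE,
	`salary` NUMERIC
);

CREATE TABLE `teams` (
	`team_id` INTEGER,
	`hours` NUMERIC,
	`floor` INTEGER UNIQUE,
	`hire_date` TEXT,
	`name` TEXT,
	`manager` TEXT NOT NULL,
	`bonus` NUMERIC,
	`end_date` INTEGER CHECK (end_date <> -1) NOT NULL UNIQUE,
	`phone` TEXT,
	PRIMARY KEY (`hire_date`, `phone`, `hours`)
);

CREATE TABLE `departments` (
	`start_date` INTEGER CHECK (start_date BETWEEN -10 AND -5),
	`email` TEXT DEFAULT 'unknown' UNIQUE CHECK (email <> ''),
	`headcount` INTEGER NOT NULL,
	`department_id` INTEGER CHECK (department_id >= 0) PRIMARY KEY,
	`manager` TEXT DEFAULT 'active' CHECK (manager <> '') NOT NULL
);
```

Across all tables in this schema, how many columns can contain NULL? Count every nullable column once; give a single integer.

22

benefits: 5 nullable (floor, start_date, manager, benefit_id, phone — PK (status, end_date) and explicit NOT NULL columns excluded).
salaries: 5 nullable (grade, status, budget, name, salary_id — PK (rate, manager, title) and explicit NOT NULL columns excluded).
timesheets: 6 nullable (name, timesheet_id, budget, location, title, salary — PK (grade) and explicit NOT NULL columns excluded).
teams: 4 nullable (team_id, floor, name, bonus — PK (hire_date, phone, hours) and explicit NOT NULL columns excluded).
departments: 2 nullable (start_date, email — PK (department_id) and explicit NOT NULL columns excluded).
Total: 5 + 5 + 6 + 4 + 2 = 22.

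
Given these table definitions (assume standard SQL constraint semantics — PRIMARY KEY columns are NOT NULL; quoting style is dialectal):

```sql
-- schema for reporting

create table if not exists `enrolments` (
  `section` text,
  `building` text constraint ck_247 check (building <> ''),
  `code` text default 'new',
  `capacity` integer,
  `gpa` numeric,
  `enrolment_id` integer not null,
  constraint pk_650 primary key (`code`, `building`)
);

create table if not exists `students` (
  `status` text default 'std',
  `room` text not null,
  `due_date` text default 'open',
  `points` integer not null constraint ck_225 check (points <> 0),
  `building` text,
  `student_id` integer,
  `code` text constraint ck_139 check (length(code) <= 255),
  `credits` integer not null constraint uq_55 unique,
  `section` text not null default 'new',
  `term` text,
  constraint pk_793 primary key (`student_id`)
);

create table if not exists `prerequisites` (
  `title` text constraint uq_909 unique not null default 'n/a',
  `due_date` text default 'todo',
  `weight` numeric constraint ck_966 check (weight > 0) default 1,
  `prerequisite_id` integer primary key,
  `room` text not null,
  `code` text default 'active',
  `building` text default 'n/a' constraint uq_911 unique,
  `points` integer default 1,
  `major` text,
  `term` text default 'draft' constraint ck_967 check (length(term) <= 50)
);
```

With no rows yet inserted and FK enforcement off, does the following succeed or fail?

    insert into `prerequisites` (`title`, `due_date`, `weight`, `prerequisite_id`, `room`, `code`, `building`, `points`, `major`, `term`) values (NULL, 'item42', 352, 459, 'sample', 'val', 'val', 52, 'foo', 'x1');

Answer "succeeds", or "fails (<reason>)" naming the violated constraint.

fails (NOT NULL on title)

title is explicitly set to NULL, but title is declared NOT NULL.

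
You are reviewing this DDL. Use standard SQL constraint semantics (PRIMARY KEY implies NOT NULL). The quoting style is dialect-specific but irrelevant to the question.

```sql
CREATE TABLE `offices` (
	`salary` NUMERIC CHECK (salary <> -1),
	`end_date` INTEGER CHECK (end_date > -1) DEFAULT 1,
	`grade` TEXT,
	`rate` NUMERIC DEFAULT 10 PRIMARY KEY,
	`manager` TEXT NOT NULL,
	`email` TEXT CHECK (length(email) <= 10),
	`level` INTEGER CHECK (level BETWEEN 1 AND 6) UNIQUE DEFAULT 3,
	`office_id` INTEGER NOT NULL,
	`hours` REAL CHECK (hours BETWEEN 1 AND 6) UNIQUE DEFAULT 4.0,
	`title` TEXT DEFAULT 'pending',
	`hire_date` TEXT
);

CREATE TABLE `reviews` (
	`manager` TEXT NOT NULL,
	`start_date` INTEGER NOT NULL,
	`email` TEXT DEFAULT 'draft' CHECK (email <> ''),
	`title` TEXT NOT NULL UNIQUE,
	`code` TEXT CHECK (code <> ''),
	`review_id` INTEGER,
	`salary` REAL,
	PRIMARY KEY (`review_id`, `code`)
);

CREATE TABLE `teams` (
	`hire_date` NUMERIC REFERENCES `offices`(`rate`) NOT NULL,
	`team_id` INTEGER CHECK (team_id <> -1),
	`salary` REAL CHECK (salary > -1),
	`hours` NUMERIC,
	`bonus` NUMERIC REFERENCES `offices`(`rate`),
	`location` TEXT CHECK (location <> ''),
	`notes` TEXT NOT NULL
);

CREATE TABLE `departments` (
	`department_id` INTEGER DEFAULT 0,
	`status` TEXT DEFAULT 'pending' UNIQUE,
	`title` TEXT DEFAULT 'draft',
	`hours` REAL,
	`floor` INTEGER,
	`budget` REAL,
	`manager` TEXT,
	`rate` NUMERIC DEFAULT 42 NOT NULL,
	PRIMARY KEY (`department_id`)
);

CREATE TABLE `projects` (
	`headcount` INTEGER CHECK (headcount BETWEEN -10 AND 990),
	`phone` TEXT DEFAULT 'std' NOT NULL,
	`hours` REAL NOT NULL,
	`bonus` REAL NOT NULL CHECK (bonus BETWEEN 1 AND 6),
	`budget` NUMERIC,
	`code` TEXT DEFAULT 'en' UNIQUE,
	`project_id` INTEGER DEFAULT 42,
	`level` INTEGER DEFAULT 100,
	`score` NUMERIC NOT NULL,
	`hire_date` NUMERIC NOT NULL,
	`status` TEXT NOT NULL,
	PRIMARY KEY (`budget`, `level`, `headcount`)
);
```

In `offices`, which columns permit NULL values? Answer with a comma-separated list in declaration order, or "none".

- salary: CHECK does not forbid NULL (a CHECK constraint passes when its expression is NULL) → nullable.
- end_date: CHECK does not forbid NULL (a CHECK constraint passes when its expression is NULL) → nullable.
- grade: no NOT NULL constraint applies → nullable.
- rate: part of the PRIMARY KEY, which implies NOT NULL → not nullable.
- manager: declared NOT NULL → not nullable.
- email: CHECK does not forbid NULL (a CHECK constraint passes when its expression is NULL) → nullable.
- level: CHECK does not forbid NULL (a CHECK constraint passes when its expression is NULL) → nullable.
- office_id: declared NOT NULL → not nullable.
- hours: CHECK does not forbid NULL (a CHECK constraint passes when its expression is NULL) → nullable.
- title: DEFAULT only fills an omitted column; an explicit NULL is still allowed → nullable.
- hire_date: no NOT NULL constraint applies → nullable.

salary, end_date, grade, email, level, hours, title, hire_date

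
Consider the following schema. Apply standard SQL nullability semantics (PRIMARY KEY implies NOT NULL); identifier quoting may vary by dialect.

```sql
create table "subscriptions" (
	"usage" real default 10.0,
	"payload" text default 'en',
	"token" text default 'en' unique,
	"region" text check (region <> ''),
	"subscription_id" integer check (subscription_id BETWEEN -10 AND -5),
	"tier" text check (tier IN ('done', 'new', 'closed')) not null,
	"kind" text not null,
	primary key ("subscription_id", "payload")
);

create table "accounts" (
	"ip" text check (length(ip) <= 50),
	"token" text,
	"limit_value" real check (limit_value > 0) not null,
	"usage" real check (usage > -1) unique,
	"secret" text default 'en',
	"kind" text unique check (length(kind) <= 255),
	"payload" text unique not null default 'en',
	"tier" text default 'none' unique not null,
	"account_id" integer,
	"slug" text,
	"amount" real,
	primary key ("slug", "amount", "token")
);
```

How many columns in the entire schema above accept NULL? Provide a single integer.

subscriptions: 3 nullable (usage, token, region — PK (subscription_id, payload) and explicit NOT NULL columns excluded).
accounts: 5 nullable (ip, usage, secret, kind, account_id — PK (slug, amount, token) and explicit NOT NULL columns excluded).
Total: 3 + 5 = 8.

8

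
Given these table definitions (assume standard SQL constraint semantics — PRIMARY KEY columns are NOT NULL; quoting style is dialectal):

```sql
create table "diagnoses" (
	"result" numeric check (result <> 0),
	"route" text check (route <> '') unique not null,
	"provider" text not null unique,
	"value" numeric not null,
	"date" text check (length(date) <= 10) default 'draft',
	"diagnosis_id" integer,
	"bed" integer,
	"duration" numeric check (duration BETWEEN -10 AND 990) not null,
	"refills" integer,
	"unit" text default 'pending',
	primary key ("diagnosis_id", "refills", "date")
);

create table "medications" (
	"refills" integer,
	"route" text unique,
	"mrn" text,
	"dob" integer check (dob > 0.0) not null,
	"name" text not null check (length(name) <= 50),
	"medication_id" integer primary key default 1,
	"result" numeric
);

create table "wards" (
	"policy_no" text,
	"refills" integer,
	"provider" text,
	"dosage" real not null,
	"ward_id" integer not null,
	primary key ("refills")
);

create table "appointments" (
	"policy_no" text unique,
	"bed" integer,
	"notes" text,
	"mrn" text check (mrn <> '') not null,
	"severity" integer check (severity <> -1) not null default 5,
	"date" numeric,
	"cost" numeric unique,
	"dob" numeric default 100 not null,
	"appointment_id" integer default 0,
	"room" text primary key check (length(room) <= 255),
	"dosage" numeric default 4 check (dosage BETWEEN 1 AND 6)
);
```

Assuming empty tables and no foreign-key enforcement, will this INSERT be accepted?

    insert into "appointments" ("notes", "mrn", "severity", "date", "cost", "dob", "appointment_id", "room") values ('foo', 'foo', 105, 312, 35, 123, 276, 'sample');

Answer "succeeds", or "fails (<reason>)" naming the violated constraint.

NOT NULL columns: dob is supplied; mrn is supplied; room is supplied; severity is supplied.
CHECK constraints: 'foo' satisfies (mrn <> ''); 105 satisfies (severity <> -1); 'sample' satisfies (length(room) <= 255).
No constraint is violated.

succeeds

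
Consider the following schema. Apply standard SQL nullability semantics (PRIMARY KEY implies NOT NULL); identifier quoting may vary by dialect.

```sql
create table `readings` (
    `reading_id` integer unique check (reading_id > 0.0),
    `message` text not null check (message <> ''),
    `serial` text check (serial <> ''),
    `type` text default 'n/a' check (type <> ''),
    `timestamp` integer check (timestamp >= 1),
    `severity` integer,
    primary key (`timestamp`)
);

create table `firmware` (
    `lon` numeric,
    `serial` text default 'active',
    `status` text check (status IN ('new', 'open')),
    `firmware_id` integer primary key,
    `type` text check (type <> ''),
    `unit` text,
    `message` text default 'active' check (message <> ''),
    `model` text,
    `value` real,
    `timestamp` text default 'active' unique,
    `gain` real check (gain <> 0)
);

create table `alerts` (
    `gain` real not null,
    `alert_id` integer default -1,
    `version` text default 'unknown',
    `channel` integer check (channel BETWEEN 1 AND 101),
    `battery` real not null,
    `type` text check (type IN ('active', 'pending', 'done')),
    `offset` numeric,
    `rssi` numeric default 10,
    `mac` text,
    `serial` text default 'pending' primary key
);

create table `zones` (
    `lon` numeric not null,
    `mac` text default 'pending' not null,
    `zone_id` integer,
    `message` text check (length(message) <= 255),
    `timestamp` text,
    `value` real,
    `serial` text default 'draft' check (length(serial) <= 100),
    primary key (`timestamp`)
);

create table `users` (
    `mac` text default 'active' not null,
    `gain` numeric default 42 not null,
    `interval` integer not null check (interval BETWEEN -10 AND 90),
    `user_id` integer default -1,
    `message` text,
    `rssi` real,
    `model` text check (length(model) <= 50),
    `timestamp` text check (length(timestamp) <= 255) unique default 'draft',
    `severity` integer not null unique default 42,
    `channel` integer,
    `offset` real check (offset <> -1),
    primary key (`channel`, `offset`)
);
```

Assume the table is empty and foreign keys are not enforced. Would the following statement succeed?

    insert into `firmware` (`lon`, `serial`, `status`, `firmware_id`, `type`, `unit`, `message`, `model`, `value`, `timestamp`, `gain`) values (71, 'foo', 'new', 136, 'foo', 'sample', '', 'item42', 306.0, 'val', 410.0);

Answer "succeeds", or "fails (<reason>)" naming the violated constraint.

The value '' for message violates CHECK (message <> '').

fails (CHECK on message)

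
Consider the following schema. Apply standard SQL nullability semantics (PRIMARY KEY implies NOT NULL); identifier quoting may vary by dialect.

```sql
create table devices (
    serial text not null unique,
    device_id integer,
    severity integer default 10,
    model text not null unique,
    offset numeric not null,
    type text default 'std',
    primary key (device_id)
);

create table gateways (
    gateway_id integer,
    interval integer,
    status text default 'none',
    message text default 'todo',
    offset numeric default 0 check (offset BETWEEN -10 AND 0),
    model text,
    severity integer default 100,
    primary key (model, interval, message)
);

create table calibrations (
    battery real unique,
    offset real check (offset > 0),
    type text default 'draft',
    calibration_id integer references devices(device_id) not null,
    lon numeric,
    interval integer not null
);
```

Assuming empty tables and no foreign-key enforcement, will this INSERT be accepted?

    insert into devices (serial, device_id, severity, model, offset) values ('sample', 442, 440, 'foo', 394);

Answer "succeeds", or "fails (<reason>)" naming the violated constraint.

NOT NULL columns: device_id is supplied; model is supplied; offset is supplied; serial is supplied.
No constraint is violated.

succeeds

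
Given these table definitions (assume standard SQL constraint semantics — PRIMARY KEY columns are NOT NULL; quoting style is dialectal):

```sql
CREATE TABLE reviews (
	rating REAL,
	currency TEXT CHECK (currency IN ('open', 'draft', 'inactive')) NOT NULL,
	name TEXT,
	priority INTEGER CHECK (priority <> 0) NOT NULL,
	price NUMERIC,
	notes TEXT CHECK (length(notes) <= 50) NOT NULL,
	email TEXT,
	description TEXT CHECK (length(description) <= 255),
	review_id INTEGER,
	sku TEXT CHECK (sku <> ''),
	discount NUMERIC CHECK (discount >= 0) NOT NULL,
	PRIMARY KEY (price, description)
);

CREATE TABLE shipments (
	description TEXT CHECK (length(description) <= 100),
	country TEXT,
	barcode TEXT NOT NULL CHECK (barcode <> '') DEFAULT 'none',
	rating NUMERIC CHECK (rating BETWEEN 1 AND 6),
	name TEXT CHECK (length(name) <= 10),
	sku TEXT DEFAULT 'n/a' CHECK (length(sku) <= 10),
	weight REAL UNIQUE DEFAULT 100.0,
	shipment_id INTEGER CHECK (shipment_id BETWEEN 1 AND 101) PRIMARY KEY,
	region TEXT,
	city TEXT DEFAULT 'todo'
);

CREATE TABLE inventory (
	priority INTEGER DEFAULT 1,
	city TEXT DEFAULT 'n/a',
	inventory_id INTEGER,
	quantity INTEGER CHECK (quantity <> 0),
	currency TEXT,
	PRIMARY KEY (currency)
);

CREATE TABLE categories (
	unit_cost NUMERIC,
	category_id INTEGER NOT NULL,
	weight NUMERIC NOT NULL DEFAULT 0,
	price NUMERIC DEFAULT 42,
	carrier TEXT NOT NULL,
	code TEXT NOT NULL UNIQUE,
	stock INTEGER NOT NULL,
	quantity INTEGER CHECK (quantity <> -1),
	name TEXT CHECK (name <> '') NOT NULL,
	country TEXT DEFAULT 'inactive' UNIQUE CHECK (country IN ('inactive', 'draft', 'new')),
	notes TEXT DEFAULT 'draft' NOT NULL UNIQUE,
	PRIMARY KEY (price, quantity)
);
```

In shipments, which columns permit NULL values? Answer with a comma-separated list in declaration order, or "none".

description, country, rating, name, sku, weight, region, city

- description: CHECK does not forbid NULL (a CHECK constraint passes when its expression is NULL) → nullable.
- country: no NOT NULL constraint applies → nullable.
- barcode: declared NOT NULL → not nullable.
- rating: CHECK does not forbid NULL (a CHECK constraint passes when its expression is NULL) → nullable.
- name: CHECK does not forbid NULL (a CHECK constraint passes when its expression is NULL) → nullable.
- sku: CHECK does not forbid NULL (a CHECK constraint passes when its expression is NULL) → nullable.
- weight: UNIQUE does not imply NOT NULL → nullable.
- shipment_id: part of the PRIMARY KEY, which implies NOT NULL → not nullable.
- region: no NOT NULL constraint applies → nullable.
- city: DEFAULT only fills an omitted column; an explicit NULL is still allowed → nullable.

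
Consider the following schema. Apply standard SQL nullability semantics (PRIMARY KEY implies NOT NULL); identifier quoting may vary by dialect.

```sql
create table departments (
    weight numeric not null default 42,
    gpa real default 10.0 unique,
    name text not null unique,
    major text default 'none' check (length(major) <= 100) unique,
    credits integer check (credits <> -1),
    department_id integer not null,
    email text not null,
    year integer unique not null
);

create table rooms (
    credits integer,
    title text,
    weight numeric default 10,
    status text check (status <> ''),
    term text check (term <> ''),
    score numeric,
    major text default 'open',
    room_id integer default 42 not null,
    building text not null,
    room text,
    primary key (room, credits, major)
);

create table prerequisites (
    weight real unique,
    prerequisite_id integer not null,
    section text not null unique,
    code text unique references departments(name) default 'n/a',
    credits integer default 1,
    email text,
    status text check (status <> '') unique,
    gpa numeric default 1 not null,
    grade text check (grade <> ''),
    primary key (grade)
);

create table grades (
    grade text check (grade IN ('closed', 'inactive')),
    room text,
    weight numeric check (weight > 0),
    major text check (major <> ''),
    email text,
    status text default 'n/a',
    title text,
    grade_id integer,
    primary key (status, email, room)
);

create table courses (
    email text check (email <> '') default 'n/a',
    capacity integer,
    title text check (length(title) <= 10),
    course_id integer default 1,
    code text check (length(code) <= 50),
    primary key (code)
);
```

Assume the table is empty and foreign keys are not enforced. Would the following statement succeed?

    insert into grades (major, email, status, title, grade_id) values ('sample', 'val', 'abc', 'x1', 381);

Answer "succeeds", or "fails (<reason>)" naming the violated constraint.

room is omitted from the column list and has no DEFAULT, so it would receive NULL.
But room is part of the PRIMARY KEY (implied NOT NULL).

fails (NOT NULL on room)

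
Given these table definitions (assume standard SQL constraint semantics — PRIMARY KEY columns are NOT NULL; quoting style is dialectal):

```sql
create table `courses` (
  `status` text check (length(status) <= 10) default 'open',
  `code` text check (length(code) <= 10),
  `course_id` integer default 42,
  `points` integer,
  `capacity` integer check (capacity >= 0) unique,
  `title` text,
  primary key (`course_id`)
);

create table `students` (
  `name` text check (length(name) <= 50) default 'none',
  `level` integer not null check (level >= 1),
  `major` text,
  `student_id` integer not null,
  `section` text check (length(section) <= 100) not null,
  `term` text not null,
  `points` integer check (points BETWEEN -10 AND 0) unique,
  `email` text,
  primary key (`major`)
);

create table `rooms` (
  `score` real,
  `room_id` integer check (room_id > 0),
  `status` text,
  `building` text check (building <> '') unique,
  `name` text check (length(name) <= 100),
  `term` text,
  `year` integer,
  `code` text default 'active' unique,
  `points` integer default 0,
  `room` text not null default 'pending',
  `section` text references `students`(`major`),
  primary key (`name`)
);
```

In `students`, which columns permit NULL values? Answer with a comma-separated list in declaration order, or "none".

name, points, email

- name: CHECK does not forbid NULL (a CHECK constraint passes when its expression is NULL) → nullable.
- level: declared NOT NULL → not nullable.
- major: part of the PRIMARY KEY, which implies NOT NULL → not nullable.
- student_id: declared NOT NULL → not nullable.
- section: declared NOT NULL → not nullable.
- term: declared NOT NULL → not nullable.
- points: CHECK does not forbid NULL (a CHECK constraint passes when its expression is NULL) → nullable.
- email: no NOT NULL constraint applies → nullable.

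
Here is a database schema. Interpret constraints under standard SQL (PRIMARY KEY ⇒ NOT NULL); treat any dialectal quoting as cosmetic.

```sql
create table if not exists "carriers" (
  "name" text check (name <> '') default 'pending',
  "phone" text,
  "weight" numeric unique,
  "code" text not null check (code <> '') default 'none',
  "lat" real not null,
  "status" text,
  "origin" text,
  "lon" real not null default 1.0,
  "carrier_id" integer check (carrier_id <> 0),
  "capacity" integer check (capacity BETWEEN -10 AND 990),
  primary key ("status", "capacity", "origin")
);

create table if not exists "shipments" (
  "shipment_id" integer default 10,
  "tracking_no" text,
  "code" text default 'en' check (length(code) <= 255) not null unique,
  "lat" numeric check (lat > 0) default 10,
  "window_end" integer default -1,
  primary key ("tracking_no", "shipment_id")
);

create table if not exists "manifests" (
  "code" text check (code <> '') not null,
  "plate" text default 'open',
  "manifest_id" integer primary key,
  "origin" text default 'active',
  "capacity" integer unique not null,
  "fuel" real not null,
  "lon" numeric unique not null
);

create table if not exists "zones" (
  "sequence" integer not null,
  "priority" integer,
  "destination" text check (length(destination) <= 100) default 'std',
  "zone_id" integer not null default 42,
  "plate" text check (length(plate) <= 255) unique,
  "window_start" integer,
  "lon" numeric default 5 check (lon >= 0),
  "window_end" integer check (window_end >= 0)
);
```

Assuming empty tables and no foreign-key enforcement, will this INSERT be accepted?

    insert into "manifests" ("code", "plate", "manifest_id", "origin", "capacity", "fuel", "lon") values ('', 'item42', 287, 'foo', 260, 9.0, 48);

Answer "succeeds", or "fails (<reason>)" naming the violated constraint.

fails (CHECK on code)

The value '' for code violates CHECK (code <> '').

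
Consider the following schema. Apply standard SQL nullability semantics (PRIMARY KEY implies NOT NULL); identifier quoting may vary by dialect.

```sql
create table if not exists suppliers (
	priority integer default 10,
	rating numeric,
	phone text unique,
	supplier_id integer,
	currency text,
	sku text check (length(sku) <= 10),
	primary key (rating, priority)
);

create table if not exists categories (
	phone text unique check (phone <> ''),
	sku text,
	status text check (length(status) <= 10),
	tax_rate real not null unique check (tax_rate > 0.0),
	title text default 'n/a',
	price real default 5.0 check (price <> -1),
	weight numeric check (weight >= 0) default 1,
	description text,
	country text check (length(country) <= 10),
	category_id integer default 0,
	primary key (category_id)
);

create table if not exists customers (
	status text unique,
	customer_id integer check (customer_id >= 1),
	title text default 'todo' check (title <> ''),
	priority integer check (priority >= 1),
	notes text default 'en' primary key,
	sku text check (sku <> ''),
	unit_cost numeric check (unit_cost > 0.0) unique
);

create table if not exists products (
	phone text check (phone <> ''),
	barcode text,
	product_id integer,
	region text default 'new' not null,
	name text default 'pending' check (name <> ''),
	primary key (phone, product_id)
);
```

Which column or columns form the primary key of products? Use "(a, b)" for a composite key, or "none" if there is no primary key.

A table-level PRIMARY KEY clause names 2 columns: phone, product_id.
This is a composite key — the combination is unique, not each column individually.

(phone, product_id)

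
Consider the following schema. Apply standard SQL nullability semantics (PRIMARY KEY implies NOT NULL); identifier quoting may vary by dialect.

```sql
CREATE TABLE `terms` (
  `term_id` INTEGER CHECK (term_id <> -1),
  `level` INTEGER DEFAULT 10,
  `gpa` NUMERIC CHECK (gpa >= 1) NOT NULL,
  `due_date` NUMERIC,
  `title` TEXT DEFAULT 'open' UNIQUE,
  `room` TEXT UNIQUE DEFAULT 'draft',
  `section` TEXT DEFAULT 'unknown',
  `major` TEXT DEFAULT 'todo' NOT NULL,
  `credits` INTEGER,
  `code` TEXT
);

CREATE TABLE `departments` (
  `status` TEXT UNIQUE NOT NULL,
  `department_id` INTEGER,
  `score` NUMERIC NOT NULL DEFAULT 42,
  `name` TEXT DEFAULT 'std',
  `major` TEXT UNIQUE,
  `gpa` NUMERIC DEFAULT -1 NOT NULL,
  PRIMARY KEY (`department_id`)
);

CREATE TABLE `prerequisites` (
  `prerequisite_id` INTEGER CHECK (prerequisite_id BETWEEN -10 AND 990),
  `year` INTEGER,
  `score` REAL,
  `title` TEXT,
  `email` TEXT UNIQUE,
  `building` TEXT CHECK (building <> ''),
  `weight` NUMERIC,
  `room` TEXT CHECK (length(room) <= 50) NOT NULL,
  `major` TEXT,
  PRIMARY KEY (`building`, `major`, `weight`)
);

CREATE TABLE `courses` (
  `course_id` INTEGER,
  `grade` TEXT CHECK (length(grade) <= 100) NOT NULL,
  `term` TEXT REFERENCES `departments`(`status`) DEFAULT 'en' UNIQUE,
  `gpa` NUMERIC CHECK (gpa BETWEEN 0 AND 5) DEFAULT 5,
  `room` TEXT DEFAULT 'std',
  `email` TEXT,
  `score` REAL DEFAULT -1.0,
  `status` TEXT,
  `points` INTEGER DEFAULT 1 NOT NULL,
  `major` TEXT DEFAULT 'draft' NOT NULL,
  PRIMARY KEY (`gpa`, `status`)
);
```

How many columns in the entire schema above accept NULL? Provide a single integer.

20

terms: 8 nullable (term_id, level, due_date, title, room, section, credits, code — PK none and explicit NOT NULL columns excluded).
departments: 2 nullable (name, major — PK (department_id) and explicit NOT NULL columns excluded).
prerequisites: 5 nullable (prerequisite_id, year, score, title, email — PK (building, major, weight) and explicit NOT NULL columns excluded).
courses: 5 nullable (course_id, term, room, email, score — PK (gpa, status) and explicit NOT NULL columns excluded).
Total: 8 + 2 + 5 + 5 = 20.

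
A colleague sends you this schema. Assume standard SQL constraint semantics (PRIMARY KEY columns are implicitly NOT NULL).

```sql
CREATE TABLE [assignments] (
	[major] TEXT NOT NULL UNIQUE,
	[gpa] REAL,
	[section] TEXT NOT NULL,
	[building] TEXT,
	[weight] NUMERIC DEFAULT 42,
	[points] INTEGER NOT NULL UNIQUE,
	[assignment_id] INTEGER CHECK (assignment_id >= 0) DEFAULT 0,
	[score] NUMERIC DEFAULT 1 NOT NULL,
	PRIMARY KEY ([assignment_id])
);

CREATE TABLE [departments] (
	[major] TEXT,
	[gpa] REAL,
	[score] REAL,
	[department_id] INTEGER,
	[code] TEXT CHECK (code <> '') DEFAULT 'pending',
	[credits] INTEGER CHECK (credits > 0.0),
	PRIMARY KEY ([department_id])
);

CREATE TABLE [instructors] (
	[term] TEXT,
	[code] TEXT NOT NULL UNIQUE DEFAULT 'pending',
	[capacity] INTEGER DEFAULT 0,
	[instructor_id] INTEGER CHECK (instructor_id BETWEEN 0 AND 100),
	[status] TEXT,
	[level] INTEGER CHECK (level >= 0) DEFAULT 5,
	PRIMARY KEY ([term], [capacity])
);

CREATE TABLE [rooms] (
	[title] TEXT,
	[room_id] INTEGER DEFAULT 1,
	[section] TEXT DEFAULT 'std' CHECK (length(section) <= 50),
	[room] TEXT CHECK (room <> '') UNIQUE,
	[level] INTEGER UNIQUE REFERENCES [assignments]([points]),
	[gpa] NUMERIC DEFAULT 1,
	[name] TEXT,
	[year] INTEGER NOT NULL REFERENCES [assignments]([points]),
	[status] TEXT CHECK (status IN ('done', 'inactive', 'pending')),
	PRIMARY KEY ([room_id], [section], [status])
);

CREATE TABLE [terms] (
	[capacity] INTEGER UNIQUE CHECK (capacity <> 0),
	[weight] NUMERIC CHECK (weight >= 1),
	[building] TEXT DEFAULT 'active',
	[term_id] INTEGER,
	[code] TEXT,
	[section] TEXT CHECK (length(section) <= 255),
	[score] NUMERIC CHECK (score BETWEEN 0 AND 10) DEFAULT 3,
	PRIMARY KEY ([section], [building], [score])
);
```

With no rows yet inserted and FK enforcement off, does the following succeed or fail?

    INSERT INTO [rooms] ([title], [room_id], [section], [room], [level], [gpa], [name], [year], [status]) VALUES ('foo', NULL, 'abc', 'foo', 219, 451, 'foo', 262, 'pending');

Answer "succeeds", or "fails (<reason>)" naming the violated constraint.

fails (NOT NULL on room_id)

room_id is explicitly set to NULL, but room_id is part of the PRIMARY KEY (implied NOT NULL).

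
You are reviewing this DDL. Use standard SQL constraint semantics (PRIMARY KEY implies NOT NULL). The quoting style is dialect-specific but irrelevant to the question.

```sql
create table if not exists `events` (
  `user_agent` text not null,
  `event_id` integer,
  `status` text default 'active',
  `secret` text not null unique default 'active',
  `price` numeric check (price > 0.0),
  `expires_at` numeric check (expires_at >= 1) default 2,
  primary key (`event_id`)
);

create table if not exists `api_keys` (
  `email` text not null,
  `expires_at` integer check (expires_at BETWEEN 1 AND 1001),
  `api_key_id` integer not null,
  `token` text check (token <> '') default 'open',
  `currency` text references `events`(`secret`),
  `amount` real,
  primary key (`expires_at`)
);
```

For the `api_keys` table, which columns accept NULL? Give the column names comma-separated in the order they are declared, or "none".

- email: declared NOT NULL → not nullable.
- expires_at: part of the PRIMARY KEY, which implies NOT NULL → not nullable.
- api_key_id: declared NOT NULL → not nullable.
- token: CHECK does not forbid NULL (a CHECK constraint passes when its expression is NULL) → nullable.
- currency: a foreign key column may be NULL unless separately constrained → nullable.
- amount: no NOT NULL constraint applies → nullable.

token, currency, amount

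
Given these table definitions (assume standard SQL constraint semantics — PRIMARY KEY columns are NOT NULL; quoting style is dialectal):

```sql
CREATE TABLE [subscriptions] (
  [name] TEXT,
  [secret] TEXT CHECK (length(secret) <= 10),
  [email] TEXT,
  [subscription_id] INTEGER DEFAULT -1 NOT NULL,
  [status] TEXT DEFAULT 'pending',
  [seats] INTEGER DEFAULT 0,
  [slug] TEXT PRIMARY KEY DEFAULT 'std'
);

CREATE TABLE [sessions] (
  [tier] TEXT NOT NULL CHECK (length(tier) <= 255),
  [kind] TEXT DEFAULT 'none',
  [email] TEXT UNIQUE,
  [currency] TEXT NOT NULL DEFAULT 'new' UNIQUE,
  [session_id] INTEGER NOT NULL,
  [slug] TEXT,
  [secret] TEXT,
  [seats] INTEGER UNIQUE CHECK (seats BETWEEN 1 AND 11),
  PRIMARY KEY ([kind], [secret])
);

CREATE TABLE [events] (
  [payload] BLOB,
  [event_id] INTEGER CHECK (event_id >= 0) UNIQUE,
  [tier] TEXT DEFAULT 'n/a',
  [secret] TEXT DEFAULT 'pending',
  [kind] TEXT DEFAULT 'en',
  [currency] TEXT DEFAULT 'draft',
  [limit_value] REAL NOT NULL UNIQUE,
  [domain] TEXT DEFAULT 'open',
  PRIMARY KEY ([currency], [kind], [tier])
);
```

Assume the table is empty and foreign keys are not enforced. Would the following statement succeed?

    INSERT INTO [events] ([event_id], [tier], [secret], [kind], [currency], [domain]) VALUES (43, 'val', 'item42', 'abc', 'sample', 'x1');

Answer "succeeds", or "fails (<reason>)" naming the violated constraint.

fails (NOT NULL on limit_value)

limit_value is omitted from the column list and has no DEFAULT, so it would receive NULL.
But limit_value is declared NOT NULL.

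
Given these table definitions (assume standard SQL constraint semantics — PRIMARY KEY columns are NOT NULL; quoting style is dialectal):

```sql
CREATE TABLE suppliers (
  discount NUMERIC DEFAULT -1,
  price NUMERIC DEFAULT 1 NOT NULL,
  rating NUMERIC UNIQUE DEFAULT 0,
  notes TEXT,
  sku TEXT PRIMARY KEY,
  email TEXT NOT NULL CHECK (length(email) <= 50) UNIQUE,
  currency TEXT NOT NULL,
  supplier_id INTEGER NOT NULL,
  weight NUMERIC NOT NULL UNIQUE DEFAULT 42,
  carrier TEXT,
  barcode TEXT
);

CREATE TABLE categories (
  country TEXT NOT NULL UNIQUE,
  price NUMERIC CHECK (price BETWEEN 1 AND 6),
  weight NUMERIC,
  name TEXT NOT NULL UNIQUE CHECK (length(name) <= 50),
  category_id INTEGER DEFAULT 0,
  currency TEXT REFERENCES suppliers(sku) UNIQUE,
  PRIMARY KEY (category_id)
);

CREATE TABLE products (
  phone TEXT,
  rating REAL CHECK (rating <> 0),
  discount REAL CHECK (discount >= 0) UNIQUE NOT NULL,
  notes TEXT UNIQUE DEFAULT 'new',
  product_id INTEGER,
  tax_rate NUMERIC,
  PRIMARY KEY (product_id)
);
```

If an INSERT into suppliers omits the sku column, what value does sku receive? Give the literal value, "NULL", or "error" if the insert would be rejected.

error

sku has no DEFAULT clause.
Omitting it would insert NULL, but it is part of the PRIMARY KEY, so the INSERT fails.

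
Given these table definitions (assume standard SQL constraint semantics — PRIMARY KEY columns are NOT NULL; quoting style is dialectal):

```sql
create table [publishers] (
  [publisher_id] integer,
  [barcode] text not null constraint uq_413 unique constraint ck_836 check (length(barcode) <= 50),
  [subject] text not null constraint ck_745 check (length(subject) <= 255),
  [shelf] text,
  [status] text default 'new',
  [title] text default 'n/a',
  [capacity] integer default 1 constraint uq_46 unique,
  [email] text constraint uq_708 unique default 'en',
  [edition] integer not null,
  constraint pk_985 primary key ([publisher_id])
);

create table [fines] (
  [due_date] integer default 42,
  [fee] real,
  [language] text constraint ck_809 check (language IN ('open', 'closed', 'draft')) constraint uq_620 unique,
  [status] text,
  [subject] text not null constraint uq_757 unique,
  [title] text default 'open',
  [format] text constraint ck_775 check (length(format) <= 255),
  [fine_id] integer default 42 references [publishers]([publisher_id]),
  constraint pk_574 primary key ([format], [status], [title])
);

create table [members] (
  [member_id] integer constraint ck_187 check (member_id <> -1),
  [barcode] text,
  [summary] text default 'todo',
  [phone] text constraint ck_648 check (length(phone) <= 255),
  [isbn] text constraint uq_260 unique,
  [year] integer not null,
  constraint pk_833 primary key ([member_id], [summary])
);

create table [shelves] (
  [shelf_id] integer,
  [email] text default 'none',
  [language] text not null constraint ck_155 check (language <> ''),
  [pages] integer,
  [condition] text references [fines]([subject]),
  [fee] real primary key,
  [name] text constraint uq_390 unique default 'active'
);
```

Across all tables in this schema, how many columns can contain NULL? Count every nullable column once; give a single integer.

publishers: 5 nullable (shelf, status, title, capacity, email — PK (publisher_id) and explicit NOT NULL columns excluded).
fines: 4 nullable (due_date, fee, language, fine_id — PK (format, status, title) and explicit NOT NULL columns excluded).
members: 3 nullable (barcode, phone, isbn — PK (member_id, summary) and explicit NOT NULL columns excluded).
shelves: 5 nullable (shelf_id, email, pages, condition, name — PK (fee) and explicit NOT NULL columns excluded).
Total: 5 + 4 + 3 + 5 = 17.

17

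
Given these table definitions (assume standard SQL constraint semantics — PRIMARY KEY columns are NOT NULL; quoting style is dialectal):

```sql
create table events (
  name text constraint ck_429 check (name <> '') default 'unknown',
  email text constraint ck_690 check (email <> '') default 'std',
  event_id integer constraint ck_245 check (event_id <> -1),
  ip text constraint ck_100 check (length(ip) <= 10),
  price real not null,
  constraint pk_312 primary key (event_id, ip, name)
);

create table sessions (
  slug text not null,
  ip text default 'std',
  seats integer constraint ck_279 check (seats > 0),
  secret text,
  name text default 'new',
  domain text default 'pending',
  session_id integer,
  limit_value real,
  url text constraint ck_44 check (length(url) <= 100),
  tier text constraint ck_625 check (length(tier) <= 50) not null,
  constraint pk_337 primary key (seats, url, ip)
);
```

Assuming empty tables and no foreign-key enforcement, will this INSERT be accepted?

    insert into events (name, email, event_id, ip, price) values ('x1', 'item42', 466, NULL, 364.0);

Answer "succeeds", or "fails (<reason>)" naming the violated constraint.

fails (NOT NULL on ip)

ip is explicitly set to NULL, but ip is part of the PRIMARY KEY (implied NOT NULL).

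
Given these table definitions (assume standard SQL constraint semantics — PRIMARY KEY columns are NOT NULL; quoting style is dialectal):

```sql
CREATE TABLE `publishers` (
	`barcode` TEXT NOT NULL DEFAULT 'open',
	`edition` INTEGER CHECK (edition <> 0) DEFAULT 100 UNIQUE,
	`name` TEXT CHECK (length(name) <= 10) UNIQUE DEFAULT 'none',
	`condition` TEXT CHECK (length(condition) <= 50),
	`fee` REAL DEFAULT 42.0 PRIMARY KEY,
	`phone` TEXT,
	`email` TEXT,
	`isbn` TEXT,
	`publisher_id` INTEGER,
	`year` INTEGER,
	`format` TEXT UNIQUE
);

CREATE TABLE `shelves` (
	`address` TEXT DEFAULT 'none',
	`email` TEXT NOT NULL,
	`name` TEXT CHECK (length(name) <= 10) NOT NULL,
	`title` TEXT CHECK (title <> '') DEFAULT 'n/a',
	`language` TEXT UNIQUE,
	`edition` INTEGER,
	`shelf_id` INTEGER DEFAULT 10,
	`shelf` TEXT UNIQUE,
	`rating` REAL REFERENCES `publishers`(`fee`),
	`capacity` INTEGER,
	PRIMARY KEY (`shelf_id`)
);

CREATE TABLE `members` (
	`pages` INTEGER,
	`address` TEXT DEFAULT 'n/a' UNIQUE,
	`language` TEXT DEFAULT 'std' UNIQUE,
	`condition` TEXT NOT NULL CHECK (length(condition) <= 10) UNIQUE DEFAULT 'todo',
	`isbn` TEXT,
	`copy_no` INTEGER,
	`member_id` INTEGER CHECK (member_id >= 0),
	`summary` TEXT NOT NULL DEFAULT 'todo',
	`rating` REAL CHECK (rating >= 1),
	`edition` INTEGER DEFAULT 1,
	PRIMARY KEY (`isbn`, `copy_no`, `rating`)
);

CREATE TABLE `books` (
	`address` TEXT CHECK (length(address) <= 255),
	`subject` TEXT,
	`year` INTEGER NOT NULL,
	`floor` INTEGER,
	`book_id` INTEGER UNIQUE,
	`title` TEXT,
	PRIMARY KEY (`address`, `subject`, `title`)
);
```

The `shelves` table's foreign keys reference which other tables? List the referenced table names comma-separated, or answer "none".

- rating REFERENCES publishers(fee).

publishers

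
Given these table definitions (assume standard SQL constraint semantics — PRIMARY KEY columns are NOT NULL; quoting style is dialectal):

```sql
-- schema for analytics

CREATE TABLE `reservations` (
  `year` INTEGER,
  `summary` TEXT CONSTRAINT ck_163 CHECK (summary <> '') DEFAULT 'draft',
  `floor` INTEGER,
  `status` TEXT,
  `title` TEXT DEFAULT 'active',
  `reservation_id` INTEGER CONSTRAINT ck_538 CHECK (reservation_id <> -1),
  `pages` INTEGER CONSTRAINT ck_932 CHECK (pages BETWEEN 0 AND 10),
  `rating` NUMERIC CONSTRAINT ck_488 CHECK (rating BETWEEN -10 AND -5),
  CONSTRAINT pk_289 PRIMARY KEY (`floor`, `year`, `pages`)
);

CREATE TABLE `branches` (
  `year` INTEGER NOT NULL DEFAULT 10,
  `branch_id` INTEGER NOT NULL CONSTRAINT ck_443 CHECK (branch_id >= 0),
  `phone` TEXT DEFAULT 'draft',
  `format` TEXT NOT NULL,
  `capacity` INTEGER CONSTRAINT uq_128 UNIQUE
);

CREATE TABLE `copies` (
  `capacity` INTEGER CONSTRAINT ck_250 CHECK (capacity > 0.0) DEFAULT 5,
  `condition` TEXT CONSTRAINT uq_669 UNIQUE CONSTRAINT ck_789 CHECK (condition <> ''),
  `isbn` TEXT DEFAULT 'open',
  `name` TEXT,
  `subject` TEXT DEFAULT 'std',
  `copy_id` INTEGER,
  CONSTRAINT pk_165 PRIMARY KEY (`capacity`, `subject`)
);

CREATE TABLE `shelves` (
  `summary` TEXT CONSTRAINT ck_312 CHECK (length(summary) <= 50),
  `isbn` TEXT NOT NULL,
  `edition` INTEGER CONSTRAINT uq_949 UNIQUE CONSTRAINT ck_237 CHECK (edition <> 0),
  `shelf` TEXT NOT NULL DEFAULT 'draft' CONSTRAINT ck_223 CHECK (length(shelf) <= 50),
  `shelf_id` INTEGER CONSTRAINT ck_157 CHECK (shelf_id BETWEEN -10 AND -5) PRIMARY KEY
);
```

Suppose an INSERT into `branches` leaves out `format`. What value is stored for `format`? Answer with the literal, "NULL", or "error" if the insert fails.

format has no DEFAULT clause.
Omitting it would insert NULL, but it is declared NOT NULL, so the INSERT fails.

error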